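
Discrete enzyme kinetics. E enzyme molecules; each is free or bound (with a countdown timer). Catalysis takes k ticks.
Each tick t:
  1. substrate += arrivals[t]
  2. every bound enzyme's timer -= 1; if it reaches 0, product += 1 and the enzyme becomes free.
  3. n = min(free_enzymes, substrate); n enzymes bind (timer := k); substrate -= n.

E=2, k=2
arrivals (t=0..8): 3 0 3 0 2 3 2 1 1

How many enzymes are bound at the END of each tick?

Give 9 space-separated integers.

Answer: 2 2 2 2 2 2 2 2 2

Derivation:
t=0: arr=3 -> substrate=1 bound=2 product=0
t=1: arr=0 -> substrate=1 bound=2 product=0
t=2: arr=3 -> substrate=2 bound=2 product=2
t=3: arr=0 -> substrate=2 bound=2 product=2
t=4: arr=2 -> substrate=2 bound=2 product=4
t=5: arr=3 -> substrate=5 bound=2 product=4
t=6: arr=2 -> substrate=5 bound=2 product=6
t=7: arr=1 -> substrate=6 bound=2 product=6
t=8: arr=1 -> substrate=5 bound=2 product=8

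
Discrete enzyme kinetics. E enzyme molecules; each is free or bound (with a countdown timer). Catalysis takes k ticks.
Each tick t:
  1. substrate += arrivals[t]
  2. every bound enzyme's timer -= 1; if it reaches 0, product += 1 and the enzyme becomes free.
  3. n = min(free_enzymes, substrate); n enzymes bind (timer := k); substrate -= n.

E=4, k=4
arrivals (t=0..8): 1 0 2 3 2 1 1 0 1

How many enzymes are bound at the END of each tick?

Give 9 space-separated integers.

t=0: arr=1 -> substrate=0 bound=1 product=0
t=1: arr=0 -> substrate=0 bound=1 product=0
t=2: arr=2 -> substrate=0 bound=3 product=0
t=3: arr=3 -> substrate=2 bound=4 product=0
t=4: arr=2 -> substrate=3 bound=4 product=1
t=5: arr=1 -> substrate=4 bound=4 product=1
t=6: arr=1 -> substrate=3 bound=4 product=3
t=7: arr=0 -> substrate=2 bound=4 product=4
t=8: arr=1 -> substrate=2 bound=4 product=5

Answer: 1 1 3 4 4 4 4 4 4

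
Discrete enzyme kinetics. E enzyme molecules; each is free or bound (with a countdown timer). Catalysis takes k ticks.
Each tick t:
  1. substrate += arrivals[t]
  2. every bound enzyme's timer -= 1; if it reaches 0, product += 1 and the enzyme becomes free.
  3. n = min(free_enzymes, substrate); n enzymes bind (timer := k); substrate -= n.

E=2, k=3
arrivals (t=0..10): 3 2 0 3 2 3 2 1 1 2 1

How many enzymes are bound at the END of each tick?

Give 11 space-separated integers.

Answer: 2 2 2 2 2 2 2 2 2 2 2

Derivation:
t=0: arr=3 -> substrate=1 bound=2 product=0
t=1: arr=2 -> substrate=3 bound=2 product=0
t=2: arr=0 -> substrate=3 bound=2 product=0
t=3: arr=3 -> substrate=4 bound=2 product=2
t=4: arr=2 -> substrate=6 bound=2 product=2
t=5: arr=3 -> substrate=9 bound=2 product=2
t=6: arr=2 -> substrate=9 bound=2 product=4
t=7: arr=1 -> substrate=10 bound=2 product=4
t=8: arr=1 -> substrate=11 bound=2 product=4
t=9: arr=2 -> substrate=11 bound=2 product=6
t=10: arr=1 -> substrate=12 bound=2 product=6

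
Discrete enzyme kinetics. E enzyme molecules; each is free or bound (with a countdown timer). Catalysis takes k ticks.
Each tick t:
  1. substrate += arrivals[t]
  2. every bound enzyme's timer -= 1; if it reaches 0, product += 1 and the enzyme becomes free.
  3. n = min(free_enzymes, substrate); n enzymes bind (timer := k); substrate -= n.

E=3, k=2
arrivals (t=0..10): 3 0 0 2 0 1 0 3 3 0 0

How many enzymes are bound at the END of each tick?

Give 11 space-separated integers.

Answer: 3 3 0 2 2 1 1 3 3 3 3

Derivation:
t=0: arr=3 -> substrate=0 bound=3 product=0
t=1: arr=0 -> substrate=0 bound=3 product=0
t=2: arr=0 -> substrate=0 bound=0 product=3
t=3: arr=2 -> substrate=0 bound=2 product=3
t=4: arr=0 -> substrate=0 bound=2 product=3
t=5: arr=1 -> substrate=0 bound=1 product=5
t=6: arr=0 -> substrate=0 bound=1 product=5
t=7: arr=3 -> substrate=0 bound=3 product=6
t=8: arr=3 -> substrate=3 bound=3 product=6
t=9: arr=0 -> substrate=0 bound=3 product=9
t=10: arr=0 -> substrate=0 bound=3 product=9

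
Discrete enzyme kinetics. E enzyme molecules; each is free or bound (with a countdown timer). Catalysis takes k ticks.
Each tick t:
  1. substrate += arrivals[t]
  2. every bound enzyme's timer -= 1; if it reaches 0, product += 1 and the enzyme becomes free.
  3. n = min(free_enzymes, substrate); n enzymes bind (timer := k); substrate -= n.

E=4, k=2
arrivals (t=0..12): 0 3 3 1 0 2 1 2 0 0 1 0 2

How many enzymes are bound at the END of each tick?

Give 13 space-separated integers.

Answer: 0 3 4 4 3 2 3 3 2 0 1 1 2

Derivation:
t=0: arr=0 -> substrate=0 bound=0 product=0
t=1: arr=3 -> substrate=0 bound=3 product=0
t=2: arr=3 -> substrate=2 bound=4 product=0
t=3: arr=1 -> substrate=0 bound=4 product=3
t=4: arr=0 -> substrate=0 bound=3 product=4
t=5: arr=2 -> substrate=0 bound=2 product=7
t=6: arr=1 -> substrate=0 bound=3 product=7
t=7: arr=2 -> substrate=0 bound=3 product=9
t=8: arr=0 -> substrate=0 bound=2 product=10
t=9: arr=0 -> substrate=0 bound=0 product=12
t=10: arr=1 -> substrate=0 bound=1 product=12
t=11: arr=0 -> substrate=0 bound=1 product=12
t=12: arr=2 -> substrate=0 bound=2 product=13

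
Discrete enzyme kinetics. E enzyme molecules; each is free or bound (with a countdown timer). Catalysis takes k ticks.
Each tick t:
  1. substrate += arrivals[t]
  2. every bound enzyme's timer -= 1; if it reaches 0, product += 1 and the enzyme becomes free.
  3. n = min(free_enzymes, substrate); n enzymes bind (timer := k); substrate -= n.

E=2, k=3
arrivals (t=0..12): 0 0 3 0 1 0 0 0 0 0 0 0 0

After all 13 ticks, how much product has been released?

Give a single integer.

Answer: 4

Derivation:
t=0: arr=0 -> substrate=0 bound=0 product=0
t=1: arr=0 -> substrate=0 bound=0 product=0
t=2: arr=3 -> substrate=1 bound=2 product=0
t=3: arr=0 -> substrate=1 bound=2 product=0
t=4: arr=1 -> substrate=2 bound=2 product=0
t=5: arr=0 -> substrate=0 bound=2 product=2
t=6: arr=0 -> substrate=0 bound=2 product=2
t=7: arr=0 -> substrate=0 bound=2 product=2
t=8: arr=0 -> substrate=0 bound=0 product=4
t=9: arr=0 -> substrate=0 bound=0 product=4
t=10: arr=0 -> substrate=0 bound=0 product=4
t=11: arr=0 -> substrate=0 bound=0 product=4
t=12: arr=0 -> substrate=0 bound=0 product=4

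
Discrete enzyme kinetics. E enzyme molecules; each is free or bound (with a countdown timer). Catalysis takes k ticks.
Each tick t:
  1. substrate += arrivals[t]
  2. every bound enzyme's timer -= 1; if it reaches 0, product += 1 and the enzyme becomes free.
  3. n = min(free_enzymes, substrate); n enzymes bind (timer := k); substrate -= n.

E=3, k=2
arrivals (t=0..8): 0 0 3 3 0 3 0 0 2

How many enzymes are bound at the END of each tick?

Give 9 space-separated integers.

Answer: 0 0 3 3 3 3 3 3 2

Derivation:
t=0: arr=0 -> substrate=0 bound=0 product=0
t=1: arr=0 -> substrate=0 bound=0 product=0
t=2: arr=3 -> substrate=0 bound=3 product=0
t=3: arr=3 -> substrate=3 bound=3 product=0
t=4: arr=0 -> substrate=0 bound=3 product=3
t=5: arr=3 -> substrate=3 bound=3 product=3
t=6: arr=0 -> substrate=0 bound=3 product=6
t=7: arr=0 -> substrate=0 bound=3 product=6
t=8: arr=2 -> substrate=0 bound=2 product=9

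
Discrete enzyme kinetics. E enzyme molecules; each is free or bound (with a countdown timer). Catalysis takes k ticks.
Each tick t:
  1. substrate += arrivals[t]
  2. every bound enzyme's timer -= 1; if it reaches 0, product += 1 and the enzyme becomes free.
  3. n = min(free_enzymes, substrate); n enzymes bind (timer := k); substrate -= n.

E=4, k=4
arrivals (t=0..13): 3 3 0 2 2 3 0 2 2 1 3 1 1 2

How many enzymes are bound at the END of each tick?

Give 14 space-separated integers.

t=0: arr=3 -> substrate=0 bound=3 product=0
t=1: arr=3 -> substrate=2 bound=4 product=0
t=2: arr=0 -> substrate=2 bound=4 product=0
t=3: arr=2 -> substrate=4 bound=4 product=0
t=4: arr=2 -> substrate=3 bound=4 product=3
t=5: arr=3 -> substrate=5 bound=4 product=4
t=6: arr=0 -> substrate=5 bound=4 product=4
t=7: arr=2 -> substrate=7 bound=4 product=4
t=8: arr=2 -> substrate=6 bound=4 product=7
t=9: arr=1 -> substrate=6 bound=4 product=8
t=10: arr=3 -> substrate=9 bound=4 product=8
t=11: arr=1 -> substrate=10 bound=4 product=8
t=12: arr=1 -> substrate=8 bound=4 product=11
t=13: arr=2 -> substrate=9 bound=4 product=12

Answer: 3 4 4 4 4 4 4 4 4 4 4 4 4 4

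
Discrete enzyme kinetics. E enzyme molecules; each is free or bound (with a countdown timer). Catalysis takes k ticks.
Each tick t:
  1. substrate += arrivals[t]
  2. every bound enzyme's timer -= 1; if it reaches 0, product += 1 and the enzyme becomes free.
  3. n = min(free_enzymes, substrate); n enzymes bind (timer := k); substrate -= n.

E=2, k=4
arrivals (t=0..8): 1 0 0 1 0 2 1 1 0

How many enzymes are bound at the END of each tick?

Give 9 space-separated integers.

Answer: 1 1 1 2 1 2 2 2 2

Derivation:
t=0: arr=1 -> substrate=0 bound=1 product=0
t=1: arr=0 -> substrate=0 bound=1 product=0
t=2: arr=0 -> substrate=0 bound=1 product=0
t=3: arr=1 -> substrate=0 bound=2 product=0
t=4: arr=0 -> substrate=0 bound=1 product=1
t=5: arr=2 -> substrate=1 bound=2 product=1
t=6: arr=1 -> substrate=2 bound=2 product=1
t=7: arr=1 -> substrate=2 bound=2 product=2
t=8: arr=0 -> substrate=2 bound=2 product=2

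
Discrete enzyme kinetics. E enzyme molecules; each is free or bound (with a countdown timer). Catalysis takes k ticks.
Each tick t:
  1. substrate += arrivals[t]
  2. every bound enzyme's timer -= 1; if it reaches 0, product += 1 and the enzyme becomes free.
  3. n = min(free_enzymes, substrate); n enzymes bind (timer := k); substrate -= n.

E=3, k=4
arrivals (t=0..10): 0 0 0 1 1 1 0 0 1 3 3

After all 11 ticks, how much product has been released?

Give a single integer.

Answer: 3

Derivation:
t=0: arr=0 -> substrate=0 bound=0 product=0
t=1: arr=0 -> substrate=0 bound=0 product=0
t=2: arr=0 -> substrate=0 bound=0 product=0
t=3: arr=1 -> substrate=0 bound=1 product=0
t=4: arr=1 -> substrate=0 bound=2 product=0
t=5: arr=1 -> substrate=0 bound=3 product=0
t=6: arr=0 -> substrate=0 bound=3 product=0
t=7: arr=0 -> substrate=0 bound=2 product=1
t=8: arr=1 -> substrate=0 bound=2 product=2
t=9: arr=3 -> substrate=1 bound=3 product=3
t=10: arr=3 -> substrate=4 bound=3 product=3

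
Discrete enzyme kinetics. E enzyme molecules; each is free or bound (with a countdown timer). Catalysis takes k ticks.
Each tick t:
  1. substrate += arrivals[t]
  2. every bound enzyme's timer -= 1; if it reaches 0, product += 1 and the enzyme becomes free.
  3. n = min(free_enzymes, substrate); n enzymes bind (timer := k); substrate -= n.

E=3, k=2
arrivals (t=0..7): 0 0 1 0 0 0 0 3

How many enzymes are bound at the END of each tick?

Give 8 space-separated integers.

Answer: 0 0 1 1 0 0 0 3

Derivation:
t=0: arr=0 -> substrate=0 bound=0 product=0
t=1: arr=0 -> substrate=0 bound=0 product=0
t=2: arr=1 -> substrate=0 bound=1 product=0
t=3: arr=0 -> substrate=0 bound=1 product=0
t=4: arr=0 -> substrate=0 bound=0 product=1
t=5: arr=0 -> substrate=0 bound=0 product=1
t=6: arr=0 -> substrate=0 bound=0 product=1
t=7: arr=3 -> substrate=0 bound=3 product=1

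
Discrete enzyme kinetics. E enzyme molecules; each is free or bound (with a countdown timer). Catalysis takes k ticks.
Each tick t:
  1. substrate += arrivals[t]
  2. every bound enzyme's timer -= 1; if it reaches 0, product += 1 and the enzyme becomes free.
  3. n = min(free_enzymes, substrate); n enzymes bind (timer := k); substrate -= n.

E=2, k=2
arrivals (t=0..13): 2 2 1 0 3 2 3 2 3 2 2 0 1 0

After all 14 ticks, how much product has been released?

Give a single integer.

Answer: 12

Derivation:
t=0: arr=2 -> substrate=0 bound=2 product=0
t=1: arr=2 -> substrate=2 bound=2 product=0
t=2: arr=1 -> substrate=1 bound=2 product=2
t=3: arr=0 -> substrate=1 bound=2 product=2
t=4: arr=3 -> substrate=2 bound=2 product=4
t=5: arr=2 -> substrate=4 bound=2 product=4
t=6: arr=3 -> substrate=5 bound=2 product=6
t=7: arr=2 -> substrate=7 bound=2 product=6
t=8: arr=3 -> substrate=8 bound=2 product=8
t=9: arr=2 -> substrate=10 bound=2 product=8
t=10: arr=2 -> substrate=10 bound=2 product=10
t=11: arr=0 -> substrate=10 bound=2 product=10
t=12: arr=1 -> substrate=9 bound=2 product=12
t=13: arr=0 -> substrate=9 bound=2 product=12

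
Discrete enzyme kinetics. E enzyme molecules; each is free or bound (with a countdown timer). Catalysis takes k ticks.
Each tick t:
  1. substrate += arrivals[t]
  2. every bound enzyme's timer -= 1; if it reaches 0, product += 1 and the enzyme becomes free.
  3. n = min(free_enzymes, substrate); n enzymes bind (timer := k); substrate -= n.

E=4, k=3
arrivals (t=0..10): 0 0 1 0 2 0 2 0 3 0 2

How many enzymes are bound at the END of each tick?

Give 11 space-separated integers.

Answer: 0 0 1 1 3 2 4 2 4 3 4

Derivation:
t=0: arr=0 -> substrate=0 bound=0 product=0
t=1: arr=0 -> substrate=0 bound=0 product=0
t=2: arr=1 -> substrate=0 bound=1 product=0
t=3: arr=0 -> substrate=0 bound=1 product=0
t=4: arr=2 -> substrate=0 bound=3 product=0
t=5: arr=0 -> substrate=0 bound=2 product=1
t=6: arr=2 -> substrate=0 bound=4 product=1
t=7: arr=0 -> substrate=0 bound=2 product=3
t=8: arr=3 -> substrate=1 bound=4 product=3
t=9: arr=0 -> substrate=0 bound=3 product=5
t=10: arr=2 -> substrate=1 bound=4 product=5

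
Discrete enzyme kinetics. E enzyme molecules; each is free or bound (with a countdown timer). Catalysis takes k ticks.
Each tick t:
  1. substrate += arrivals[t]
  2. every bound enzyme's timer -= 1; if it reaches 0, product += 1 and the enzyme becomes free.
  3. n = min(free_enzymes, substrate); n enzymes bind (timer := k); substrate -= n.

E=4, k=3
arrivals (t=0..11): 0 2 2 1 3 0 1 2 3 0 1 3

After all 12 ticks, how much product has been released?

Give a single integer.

Answer: 12

Derivation:
t=0: arr=0 -> substrate=0 bound=0 product=0
t=1: arr=2 -> substrate=0 bound=2 product=0
t=2: arr=2 -> substrate=0 bound=4 product=0
t=3: arr=1 -> substrate=1 bound=4 product=0
t=4: arr=3 -> substrate=2 bound=4 product=2
t=5: arr=0 -> substrate=0 bound=4 product=4
t=6: arr=1 -> substrate=1 bound=4 product=4
t=7: arr=2 -> substrate=1 bound=4 product=6
t=8: arr=3 -> substrate=2 bound=4 product=8
t=9: arr=0 -> substrate=2 bound=4 product=8
t=10: arr=1 -> substrate=1 bound=4 product=10
t=11: arr=3 -> substrate=2 bound=4 product=12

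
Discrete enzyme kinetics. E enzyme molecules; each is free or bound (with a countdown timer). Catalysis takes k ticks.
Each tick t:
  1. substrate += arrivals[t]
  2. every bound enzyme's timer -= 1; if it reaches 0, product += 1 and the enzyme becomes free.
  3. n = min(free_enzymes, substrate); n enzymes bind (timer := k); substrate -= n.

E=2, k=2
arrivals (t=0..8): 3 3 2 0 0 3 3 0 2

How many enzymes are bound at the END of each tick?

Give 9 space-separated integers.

Answer: 2 2 2 2 2 2 2 2 2

Derivation:
t=0: arr=3 -> substrate=1 bound=2 product=0
t=1: arr=3 -> substrate=4 bound=2 product=0
t=2: arr=2 -> substrate=4 bound=2 product=2
t=3: arr=0 -> substrate=4 bound=2 product=2
t=4: arr=0 -> substrate=2 bound=2 product=4
t=5: arr=3 -> substrate=5 bound=2 product=4
t=6: arr=3 -> substrate=6 bound=2 product=6
t=7: arr=0 -> substrate=6 bound=2 product=6
t=8: arr=2 -> substrate=6 bound=2 product=8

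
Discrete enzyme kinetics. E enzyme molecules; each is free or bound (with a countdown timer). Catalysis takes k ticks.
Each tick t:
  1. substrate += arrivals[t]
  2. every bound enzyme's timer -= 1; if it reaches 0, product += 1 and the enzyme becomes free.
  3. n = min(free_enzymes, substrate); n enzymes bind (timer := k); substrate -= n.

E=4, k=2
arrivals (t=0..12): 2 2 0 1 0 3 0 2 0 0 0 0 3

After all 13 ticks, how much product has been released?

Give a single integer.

t=0: arr=2 -> substrate=0 bound=2 product=0
t=1: arr=2 -> substrate=0 bound=4 product=0
t=2: arr=0 -> substrate=0 bound=2 product=2
t=3: arr=1 -> substrate=0 bound=1 product=4
t=4: arr=0 -> substrate=0 bound=1 product=4
t=5: arr=3 -> substrate=0 bound=3 product=5
t=6: arr=0 -> substrate=0 bound=3 product=5
t=7: arr=2 -> substrate=0 bound=2 product=8
t=8: arr=0 -> substrate=0 bound=2 product=8
t=9: arr=0 -> substrate=0 bound=0 product=10
t=10: arr=0 -> substrate=0 bound=0 product=10
t=11: arr=0 -> substrate=0 bound=0 product=10
t=12: arr=3 -> substrate=0 bound=3 product=10

Answer: 10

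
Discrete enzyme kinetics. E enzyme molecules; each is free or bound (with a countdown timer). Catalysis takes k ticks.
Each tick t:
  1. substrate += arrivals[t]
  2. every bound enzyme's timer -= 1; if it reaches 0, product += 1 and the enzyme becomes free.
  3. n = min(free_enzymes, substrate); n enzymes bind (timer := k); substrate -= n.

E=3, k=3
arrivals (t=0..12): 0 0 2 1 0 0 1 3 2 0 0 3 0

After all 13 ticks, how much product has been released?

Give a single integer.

Answer: 7

Derivation:
t=0: arr=0 -> substrate=0 bound=0 product=0
t=1: arr=0 -> substrate=0 bound=0 product=0
t=2: arr=2 -> substrate=0 bound=2 product=0
t=3: arr=1 -> substrate=0 bound=3 product=0
t=4: arr=0 -> substrate=0 bound=3 product=0
t=5: arr=0 -> substrate=0 bound=1 product=2
t=6: arr=1 -> substrate=0 bound=1 product=3
t=7: arr=3 -> substrate=1 bound=3 product=3
t=8: arr=2 -> substrate=3 bound=3 product=3
t=9: arr=0 -> substrate=2 bound=3 product=4
t=10: arr=0 -> substrate=0 bound=3 product=6
t=11: arr=3 -> substrate=3 bound=3 product=6
t=12: arr=0 -> substrate=2 bound=3 product=7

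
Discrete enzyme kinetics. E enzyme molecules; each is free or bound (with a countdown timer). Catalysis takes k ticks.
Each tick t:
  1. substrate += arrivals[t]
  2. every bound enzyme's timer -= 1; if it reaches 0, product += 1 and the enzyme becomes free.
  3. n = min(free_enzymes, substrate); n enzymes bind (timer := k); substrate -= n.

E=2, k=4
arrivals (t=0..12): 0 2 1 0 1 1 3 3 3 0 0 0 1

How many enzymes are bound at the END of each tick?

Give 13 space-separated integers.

Answer: 0 2 2 2 2 2 2 2 2 2 2 2 2

Derivation:
t=0: arr=0 -> substrate=0 bound=0 product=0
t=1: arr=2 -> substrate=0 bound=2 product=0
t=2: arr=1 -> substrate=1 bound=2 product=0
t=3: arr=0 -> substrate=1 bound=2 product=0
t=4: arr=1 -> substrate=2 bound=2 product=0
t=5: arr=1 -> substrate=1 bound=2 product=2
t=6: arr=3 -> substrate=4 bound=2 product=2
t=7: arr=3 -> substrate=7 bound=2 product=2
t=8: arr=3 -> substrate=10 bound=2 product=2
t=9: arr=0 -> substrate=8 bound=2 product=4
t=10: arr=0 -> substrate=8 bound=2 product=4
t=11: arr=0 -> substrate=8 bound=2 product=4
t=12: arr=1 -> substrate=9 bound=2 product=4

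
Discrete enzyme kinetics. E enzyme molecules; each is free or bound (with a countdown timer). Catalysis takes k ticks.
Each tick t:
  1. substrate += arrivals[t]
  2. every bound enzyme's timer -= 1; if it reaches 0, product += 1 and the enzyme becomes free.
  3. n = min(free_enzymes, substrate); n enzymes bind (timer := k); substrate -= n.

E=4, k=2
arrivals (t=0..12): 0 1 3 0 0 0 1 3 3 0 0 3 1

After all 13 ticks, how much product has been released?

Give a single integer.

t=0: arr=0 -> substrate=0 bound=0 product=0
t=1: arr=1 -> substrate=0 bound=1 product=0
t=2: arr=3 -> substrate=0 bound=4 product=0
t=3: arr=0 -> substrate=0 bound=3 product=1
t=4: arr=0 -> substrate=0 bound=0 product=4
t=5: arr=0 -> substrate=0 bound=0 product=4
t=6: arr=1 -> substrate=0 bound=1 product=4
t=7: arr=3 -> substrate=0 bound=4 product=4
t=8: arr=3 -> substrate=2 bound=4 product=5
t=9: arr=0 -> substrate=0 bound=3 product=8
t=10: arr=0 -> substrate=0 bound=2 product=9
t=11: arr=3 -> substrate=0 bound=3 product=11
t=12: arr=1 -> substrate=0 bound=4 product=11

Answer: 11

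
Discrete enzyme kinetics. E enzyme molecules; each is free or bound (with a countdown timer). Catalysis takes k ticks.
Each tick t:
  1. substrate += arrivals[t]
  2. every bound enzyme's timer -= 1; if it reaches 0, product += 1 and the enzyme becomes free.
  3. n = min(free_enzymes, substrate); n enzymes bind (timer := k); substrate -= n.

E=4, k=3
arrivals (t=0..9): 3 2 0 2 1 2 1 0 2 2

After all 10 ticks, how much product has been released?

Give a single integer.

t=0: arr=3 -> substrate=0 bound=3 product=0
t=1: arr=2 -> substrate=1 bound=4 product=0
t=2: arr=0 -> substrate=1 bound=4 product=0
t=3: arr=2 -> substrate=0 bound=4 product=3
t=4: arr=1 -> substrate=0 bound=4 product=4
t=5: arr=2 -> substrate=2 bound=4 product=4
t=6: arr=1 -> substrate=0 bound=4 product=7
t=7: arr=0 -> substrate=0 bound=3 product=8
t=8: arr=2 -> substrate=1 bound=4 product=8
t=9: arr=2 -> substrate=0 bound=4 product=11

Answer: 11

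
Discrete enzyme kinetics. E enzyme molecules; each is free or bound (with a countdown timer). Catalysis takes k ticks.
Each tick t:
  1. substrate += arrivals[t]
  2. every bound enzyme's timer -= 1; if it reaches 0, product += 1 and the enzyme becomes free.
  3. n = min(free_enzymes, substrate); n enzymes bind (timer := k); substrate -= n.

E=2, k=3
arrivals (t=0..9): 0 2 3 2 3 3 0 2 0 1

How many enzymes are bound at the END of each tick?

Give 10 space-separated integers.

Answer: 0 2 2 2 2 2 2 2 2 2

Derivation:
t=0: arr=0 -> substrate=0 bound=0 product=0
t=1: arr=2 -> substrate=0 bound=2 product=0
t=2: arr=3 -> substrate=3 bound=2 product=0
t=3: arr=2 -> substrate=5 bound=2 product=0
t=4: arr=3 -> substrate=6 bound=2 product=2
t=5: arr=3 -> substrate=9 bound=2 product=2
t=6: arr=0 -> substrate=9 bound=2 product=2
t=7: arr=2 -> substrate=9 bound=2 product=4
t=8: arr=0 -> substrate=9 bound=2 product=4
t=9: arr=1 -> substrate=10 bound=2 product=4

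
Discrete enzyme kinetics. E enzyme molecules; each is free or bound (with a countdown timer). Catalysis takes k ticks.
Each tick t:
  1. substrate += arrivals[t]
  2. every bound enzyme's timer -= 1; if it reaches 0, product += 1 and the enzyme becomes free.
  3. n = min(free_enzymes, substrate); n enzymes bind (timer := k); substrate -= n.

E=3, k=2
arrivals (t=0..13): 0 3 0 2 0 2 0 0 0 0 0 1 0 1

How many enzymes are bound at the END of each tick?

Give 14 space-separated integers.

Answer: 0 3 3 2 2 2 2 0 0 0 0 1 1 1

Derivation:
t=0: arr=0 -> substrate=0 bound=0 product=0
t=1: arr=3 -> substrate=0 bound=3 product=0
t=2: arr=0 -> substrate=0 bound=3 product=0
t=3: arr=2 -> substrate=0 bound=2 product=3
t=4: arr=0 -> substrate=0 bound=2 product=3
t=5: arr=2 -> substrate=0 bound=2 product=5
t=6: arr=0 -> substrate=0 bound=2 product=5
t=7: arr=0 -> substrate=0 bound=0 product=7
t=8: arr=0 -> substrate=0 bound=0 product=7
t=9: arr=0 -> substrate=0 bound=0 product=7
t=10: arr=0 -> substrate=0 bound=0 product=7
t=11: arr=1 -> substrate=0 bound=1 product=7
t=12: arr=0 -> substrate=0 bound=1 product=7
t=13: arr=1 -> substrate=0 bound=1 product=8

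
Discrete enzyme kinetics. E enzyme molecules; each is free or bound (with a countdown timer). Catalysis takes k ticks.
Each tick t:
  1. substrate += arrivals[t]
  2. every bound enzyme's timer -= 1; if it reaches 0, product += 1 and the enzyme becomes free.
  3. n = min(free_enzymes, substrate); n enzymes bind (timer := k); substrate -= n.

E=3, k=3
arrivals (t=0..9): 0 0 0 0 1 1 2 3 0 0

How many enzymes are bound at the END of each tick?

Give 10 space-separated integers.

Answer: 0 0 0 0 1 2 3 3 3 3

Derivation:
t=0: arr=0 -> substrate=0 bound=0 product=0
t=1: arr=0 -> substrate=0 bound=0 product=0
t=2: arr=0 -> substrate=0 bound=0 product=0
t=3: arr=0 -> substrate=0 bound=0 product=0
t=4: arr=1 -> substrate=0 bound=1 product=0
t=5: arr=1 -> substrate=0 bound=2 product=0
t=6: arr=2 -> substrate=1 bound=3 product=0
t=7: arr=3 -> substrate=3 bound=3 product=1
t=8: arr=0 -> substrate=2 bound=3 product=2
t=9: arr=0 -> substrate=1 bound=3 product=3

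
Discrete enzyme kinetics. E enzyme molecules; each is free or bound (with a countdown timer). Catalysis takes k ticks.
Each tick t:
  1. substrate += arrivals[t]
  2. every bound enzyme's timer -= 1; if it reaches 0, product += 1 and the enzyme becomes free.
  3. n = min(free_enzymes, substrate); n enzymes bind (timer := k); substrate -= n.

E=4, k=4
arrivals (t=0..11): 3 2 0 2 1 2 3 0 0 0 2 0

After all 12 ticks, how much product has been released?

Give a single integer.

Answer: 8

Derivation:
t=0: arr=3 -> substrate=0 bound=3 product=0
t=1: arr=2 -> substrate=1 bound=4 product=0
t=2: arr=0 -> substrate=1 bound=4 product=0
t=3: arr=2 -> substrate=3 bound=4 product=0
t=4: arr=1 -> substrate=1 bound=4 product=3
t=5: arr=2 -> substrate=2 bound=4 product=4
t=6: arr=3 -> substrate=5 bound=4 product=4
t=7: arr=0 -> substrate=5 bound=4 product=4
t=8: arr=0 -> substrate=2 bound=4 product=7
t=9: arr=0 -> substrate=1 bound=4 product=8
t=10: arr=2 -> substrate=3 bound=4 product=8
t=11: arr=0 -> substrate=3 bound=4 product=8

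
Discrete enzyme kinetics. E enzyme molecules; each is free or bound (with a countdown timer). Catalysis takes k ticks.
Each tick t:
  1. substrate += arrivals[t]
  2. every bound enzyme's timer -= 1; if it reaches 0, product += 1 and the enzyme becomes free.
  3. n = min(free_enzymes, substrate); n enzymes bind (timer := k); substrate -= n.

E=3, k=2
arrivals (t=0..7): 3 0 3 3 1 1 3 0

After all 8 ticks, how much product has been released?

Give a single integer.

Answer: 9

Derivation:
t=0: arr=3 -> substrate=0 bound=3 product=0
t=1: arr=0 -> substrate=0 bound=3 product=0
t=2: arr=3 -> substrate=0 bound=3 product=3
t=3: arr=3 -> substrate=3 bound=3 product=3
t=4: arr=1 -> substrate=1 bound=3 product=6
t=5: arr=1 -> substrate=2 bound=3 product=6
t=6: arr=3 -> substrate=2 bound=3 product=9
t=7: arr=0 -> substrate=2 bound=3 product=9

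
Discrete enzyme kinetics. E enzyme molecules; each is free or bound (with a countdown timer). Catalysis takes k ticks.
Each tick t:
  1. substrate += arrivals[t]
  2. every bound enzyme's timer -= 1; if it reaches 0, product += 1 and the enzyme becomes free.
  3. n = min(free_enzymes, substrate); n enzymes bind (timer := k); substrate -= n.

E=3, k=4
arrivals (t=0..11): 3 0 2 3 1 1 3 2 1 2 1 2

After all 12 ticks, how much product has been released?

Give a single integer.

Answer: 6

Derivation:
t=0: arr=3 -> substrate=0 bound=3 product=0
t=1: arr=0 -> substrate=0 bound=3 product=0
t=2: arr=2 -> substrate=2 bound=3 product=0
t=3: arr=3 -> substrate=5 bound=3 product=0
t=4: arr=1 -> substrate=3 bound=3 product=3
t=5: arr=1 -> substrate=4 bound=3 product=3
t=6: arr=3 -> substrate=7 bound=3 product=3
t=7: arr=2 -> substrate=9 bound=3 product=3
t=8: arr=1 -> substrate=7 bound=3 product=6
t=9: arr=2 -> substrate=9 bound=3 product=6
t=10: arr=1 -> substrate=10 bound=3 product=6
t=11: arr=2 -> substrate=12 bound=3 product=6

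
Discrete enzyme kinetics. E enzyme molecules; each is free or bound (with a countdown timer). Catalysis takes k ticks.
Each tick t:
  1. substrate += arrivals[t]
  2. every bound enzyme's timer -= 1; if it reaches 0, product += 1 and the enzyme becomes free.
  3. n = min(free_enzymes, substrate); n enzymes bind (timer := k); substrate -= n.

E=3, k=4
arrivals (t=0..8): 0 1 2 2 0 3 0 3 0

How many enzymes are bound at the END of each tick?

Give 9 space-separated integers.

Answer: 0 1 3 3 3 3 3 3 3

Derivation:
t=0: arr=0 -> substrate=0 bound=0 product=0
t=1: arr=1 -> substrate=0 bound=1 product=0
t=2: arr=2 -> substrate=0 bound=3 product=0
t=3: arr=2 -> substrate=2 bound=3 product=0
t=4: arr=0 -> substrate=2 bound=3 product=0
t=5: arr=3 -> substrate=4 bound=3 product=1
t=6: arr=0 -> substrate=2 bound=3 product=3
t=7: arr=3 -> substrate=5 bound=3 product=3
t=8: arr=0 -> substrate=5 bound=3 product=3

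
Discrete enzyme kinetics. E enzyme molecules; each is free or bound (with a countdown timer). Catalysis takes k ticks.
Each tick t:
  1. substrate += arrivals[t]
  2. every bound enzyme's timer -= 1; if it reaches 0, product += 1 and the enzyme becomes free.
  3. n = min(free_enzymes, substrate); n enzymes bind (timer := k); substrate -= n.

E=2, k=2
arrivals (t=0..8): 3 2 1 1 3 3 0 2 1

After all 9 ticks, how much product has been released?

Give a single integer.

t=0: arr=3 -> substrate=1 bound=2 product=0
t=1: arr=2 -> substrate=3 bound=2 product=0
t=2: arr=1 -> substrate=2 bound=2 product=2
t=3: arr=1 -> substrate=3 bound=2 product=2
t=4: arr=3 -> substrate=4 bound=2 product=4
t=5: arr=3 -> substrate=7 bound=2 product=4
t=6: arr=0 -> substrate=5 bound=2 product=6
t=7: arr=2 -> substrate=7 bound=2 product=6
t=8: arr=1 -> substrate=6 bound=2 product=8

Answer: 8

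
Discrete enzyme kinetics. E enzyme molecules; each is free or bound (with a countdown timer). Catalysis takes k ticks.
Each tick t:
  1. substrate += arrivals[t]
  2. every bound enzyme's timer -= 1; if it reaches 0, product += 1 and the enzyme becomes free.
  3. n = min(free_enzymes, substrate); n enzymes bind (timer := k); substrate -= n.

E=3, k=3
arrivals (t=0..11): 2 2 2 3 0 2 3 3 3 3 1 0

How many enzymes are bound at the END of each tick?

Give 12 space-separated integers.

t=0: arr=2 -> substrate=0 bound=2 product=0
t=1: arr=2 -> substrate=1 bound=3 product=0
t=2: arr=2 -> substrate=3 bound=3 product=0
t=3: arr=3 -> substrate=4 bound=3 product=2
t=4: arr=0 -> substrate=3 bound=3 product=3
t=5: arr=2 -> substrate=5 bound=3 product=3
t=6: arr=3 -> substrate=6 bound=3 product=5
t=7: arr=3 -> substrate=8 bound=3 product=6
t=8: arr=3 -> substrate=11 bound=3 product=6
t=9: arr=3 -> substrate=12 bound=3 product=8
t=10: arr=1 -> substrate=12 bound=3 product=9
t=11: arr=0 -> substrate=12 bound=3 product=9

Answer: 2 3 3 3 3 3 3 3 3 3 3 3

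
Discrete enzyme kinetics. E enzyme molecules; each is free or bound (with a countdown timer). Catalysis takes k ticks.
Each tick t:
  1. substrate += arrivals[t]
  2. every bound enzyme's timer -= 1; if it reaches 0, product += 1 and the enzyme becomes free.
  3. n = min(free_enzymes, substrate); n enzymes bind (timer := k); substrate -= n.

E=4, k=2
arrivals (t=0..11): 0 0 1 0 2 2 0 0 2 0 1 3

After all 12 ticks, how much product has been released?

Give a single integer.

t=0: arr=0 -> substrate=0 bound=0 product=0
t=1: arr=0 -> substrate=0 bound=0 product=0
t=2: arr=1 -> substrate=0 bound=1 product=0
t=3: arr=0 -> substrate=0 bound=1 product=0
t=4: arr=2 -> substrate=0 bound=2 product=1
t=5: arr=2 -> substrate=0 bound=4 product=1
t=6: arr=0 -> substrate=0 bound=2 product=3
t=7: arr=0 -> substrate=0 bound=0 product=5
t=8: arr=2 -> substrate=0 bound=2 product=5
t=9: arr=0 -> substrate=0 bound=2 product=5
t=10: arr=1 -> substrate=0 bound=1 product=7
t=11: arr=3 -> substrate=0 bound=4 product=7

Answer: 7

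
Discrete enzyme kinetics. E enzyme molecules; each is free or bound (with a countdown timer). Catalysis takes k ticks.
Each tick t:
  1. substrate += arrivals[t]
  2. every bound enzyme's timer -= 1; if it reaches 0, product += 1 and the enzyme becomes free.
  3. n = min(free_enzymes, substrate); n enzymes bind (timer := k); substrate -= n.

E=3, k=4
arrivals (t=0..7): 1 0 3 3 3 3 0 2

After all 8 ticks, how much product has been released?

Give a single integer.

Answer: 3

Derivation:
t=0: arr=1 -> substrate=0 bound=1 product=0
t=1: arr=0 -> substrate=0 bound=1 product=0
t=2: arr=3 -> substrate=1 bound=3 product=0
t=3: arr=3 -> substrate=4 bound=3 product=0
t=4: arr=3 -> substrate=6 bound=3 product=1
t=5: arr=3 -> substrate=9 bound=3 product=1
t=6: arr=0 -> substrate=7 bound=3 product=3
t=7: arr=2 -> substrate=9 bound=3 product=3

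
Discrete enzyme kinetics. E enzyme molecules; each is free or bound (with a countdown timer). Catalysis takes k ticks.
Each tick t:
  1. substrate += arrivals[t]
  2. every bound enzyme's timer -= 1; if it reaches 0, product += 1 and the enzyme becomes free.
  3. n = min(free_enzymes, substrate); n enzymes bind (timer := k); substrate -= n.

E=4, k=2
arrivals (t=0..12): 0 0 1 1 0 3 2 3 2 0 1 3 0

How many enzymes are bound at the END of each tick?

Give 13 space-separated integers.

t=0: arr=0 -> substrate=0 bound=0 product=0
t=1: arr=0 -> substrate=0 bound=0 product=0
t=2: arr=1 -> substrate=0 bound=1 product=0
t=3: arr=1 -> substrate=0 bound=2 product=0
t=4: arr=0 -> substrate=0 bound=1 product=1
t=5: arr=3 -> substrate=0 bound=3 product=2
t=6: arr=2 -> substrate=1 bound=4 product=2
t=7: arr=3 -> substrate=1 bound=4 product=5
t=8: arr=2 -> substrate=2 bound=4 product=6
t=9: arr=0 -> substrate=0 bound=3 product=9
t=10: arr=1 -> substrate=0 bound=3 product=10
t=11: arr=3 -> substrate=0 bound=4 product=12
t=12: arr=0 -> substrate=0 bound=3 product=13

Answer: 0 0 1 2 1 3 4 4 4 3 3 4 3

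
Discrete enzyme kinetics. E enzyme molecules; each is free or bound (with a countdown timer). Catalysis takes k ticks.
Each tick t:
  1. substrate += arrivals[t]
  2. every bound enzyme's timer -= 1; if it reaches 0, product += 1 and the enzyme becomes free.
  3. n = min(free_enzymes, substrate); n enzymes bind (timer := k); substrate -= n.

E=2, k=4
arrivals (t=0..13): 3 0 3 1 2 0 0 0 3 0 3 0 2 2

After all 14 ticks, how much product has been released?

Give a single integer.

Answer: 6

Derivation:
t=0: arr=3 -> substrate=1 bound=2 product=0
t=1: arr=0 -> substrate=1 bound=2 product=0
t=2: arr=3 -> substrate=4 bound=2 product=0
t=3: arr=1 -> substrate=5 bound=2 product=0
t=4: arr=2 -> substrate=5 bound=2 product=2
t=5: arr=0 -> substrate=5 bound=2 product=2
t=6: arr=0 -> substrate=5 bound=2 product=2
t=7: arr=0 -> substrate=5 bound=2 product=2
t=8: arr=3 -> substrate=6 bound=2 product=4
t=9: arr=0 -> substrate=6 bound=2 product=4
t=10: arr=3 -> substrate=9 bound=2 product=4
t=11: arr=0 -> substrate=9 bound=2 product=4
t=12: arr=2 -> substrate=9 bound=2 product=6
t=13: arr=2 -> substrate=11 bound=2 product=6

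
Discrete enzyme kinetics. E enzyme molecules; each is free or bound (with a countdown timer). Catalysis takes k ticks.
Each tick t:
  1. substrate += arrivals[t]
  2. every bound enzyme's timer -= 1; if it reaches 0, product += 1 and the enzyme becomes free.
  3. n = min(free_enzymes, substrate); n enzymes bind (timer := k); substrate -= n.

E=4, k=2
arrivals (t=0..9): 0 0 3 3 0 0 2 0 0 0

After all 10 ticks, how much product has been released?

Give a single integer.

t=0: arr=0 -> substrate=0 bound=0 product=0
t=1: arr=0 -> substrate=0 bound=0 product=0
t=2: arr=3 -> substrate=0 bound=3 product=0
t=3: arr=3 -> substrate=2 bound=4 product=0
t=4: arr=0 -> substrate=0 bound=3 product=3
t=5: arr=0 -> substrate=0 bound=2 product=4
t=6: arr=2 -> substrate=0 bound=2 product=6
t=7: arr=0 -> substrate=0 bound=2 product=6
t=8: arr=0 -> substrate=0 bound=0 product=8
t=9: arr=0 -> substrate=0 bound=0 product=8

Answer: 8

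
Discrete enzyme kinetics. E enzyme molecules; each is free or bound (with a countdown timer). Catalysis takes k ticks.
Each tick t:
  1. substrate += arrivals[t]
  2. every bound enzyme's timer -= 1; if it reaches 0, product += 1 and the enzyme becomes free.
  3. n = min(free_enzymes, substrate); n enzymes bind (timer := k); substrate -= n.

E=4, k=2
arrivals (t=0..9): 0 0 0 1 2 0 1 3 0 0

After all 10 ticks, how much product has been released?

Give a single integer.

t=0: arr=0 -> substrate=0 bound=0 product=0
t=1: arr=0 -> substrate=0 bound=0 product=0
t=2: arr=0 -> substrate=0 bound=0 product=0
t=3: arr=1 -> substrate=0 bound=1 product=0
t=4: arr=2 -> substrate=0 bound=3 product=0
t=5: arr=0 -> substrate=0 bound=2 product=1
t=6: arr=1 -> substrate=0 bound=1 product=3
t=7: arr=3 -> substrate=0 bound=4 product=3
t=8: arr=0 -> substrate=0 bound=3 product=4
t=9: arr=0 -> substrate=0 bound=0 product=7

Answer: 7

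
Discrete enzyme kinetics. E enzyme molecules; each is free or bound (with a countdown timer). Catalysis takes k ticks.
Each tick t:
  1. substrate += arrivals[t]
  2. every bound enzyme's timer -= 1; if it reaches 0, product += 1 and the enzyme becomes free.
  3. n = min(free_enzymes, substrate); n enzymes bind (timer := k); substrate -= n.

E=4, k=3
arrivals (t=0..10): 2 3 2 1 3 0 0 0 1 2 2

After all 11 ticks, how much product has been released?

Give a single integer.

t=0: arr=2 -> substrate=0 bound=2 product=0
t=1: arr=3 -> substrate=1 bound=4 product=0
t=2: arr=2 -> substrate=3 bound=4 product=0
t=3: arr=1 -> substrate=2 bound=4 product=2
t=4: arr=3 -> substrate=3 bound=4 product=4
t=5: arr=0 -> substrate=3 bound=4 product=4
t=6: arr=0 -> substrate=1 bound=4 product=6
t=7: arr=0 -> substrate=0 bound=3 product=8
t=8: arr=1 -> substrate=0 bound=4 product=8
t=9: arr=2 -> substrate=0 bound=4 product=10
t=10: arr=2 -> substrate=1 bound=4 product=11

Answer: 11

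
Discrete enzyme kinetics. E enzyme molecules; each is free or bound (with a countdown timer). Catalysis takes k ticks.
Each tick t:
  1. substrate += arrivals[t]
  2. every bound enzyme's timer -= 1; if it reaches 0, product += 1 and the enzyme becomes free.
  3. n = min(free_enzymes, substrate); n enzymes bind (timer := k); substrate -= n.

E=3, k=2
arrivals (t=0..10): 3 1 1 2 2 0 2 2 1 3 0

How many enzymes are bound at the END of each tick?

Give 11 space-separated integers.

Answer: 3 3 2 3 3 3 3 3 3 3 3

Derivation:
t=0: arr=3 -> substrate=0 bound=3 product=0
t=1: arr=1 -> substrate=1 bound=3 product=0
t=2: arr=1 -> substrate=0 bound=2 product=3
t=3: arr=2 -> substrate=1 bound=3 product=3
t=4: arr=2 -> substrate=1 bound=3 product=5
t=5: arr=0 -> substrate=0 bound=3 product=6
t=6: arr=2 -> substrate=0 bound=3 product=8
t=7: arr=2 -> substrate=1 bound=3 product=9
t=8: arr=1 -> substrate=0 bound=3 product=11
t=9: arr=3 -> substrate=2 bound=3 product=12
t=10: arr=0 -> substrate=0 bound=3 product=14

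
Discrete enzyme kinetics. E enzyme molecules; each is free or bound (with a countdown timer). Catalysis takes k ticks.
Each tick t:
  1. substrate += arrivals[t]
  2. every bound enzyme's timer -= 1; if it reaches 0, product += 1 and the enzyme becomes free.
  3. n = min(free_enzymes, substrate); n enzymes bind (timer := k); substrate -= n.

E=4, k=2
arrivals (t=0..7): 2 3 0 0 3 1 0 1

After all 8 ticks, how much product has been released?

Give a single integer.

t=0: arr=2 -> substrate=0 bound=2 product=0
t=1: arr=3 -> substrate=1 bound=4 product=0
t=2: arr=0 -> substrate=0 bound=3 product=2
t=3: arr=0 -> substrate=0 bound=1 product=4
t=4: arr=3 -> substrate=0 bound=3 product=5
t=5: arr=1 -> substrate=0 bound=4 product=5
t=6: arr=0 -> substrate=0 bound=1 product=8
t=7: arr=1 -> substrate=0 bound=1 product=9

Answer: 9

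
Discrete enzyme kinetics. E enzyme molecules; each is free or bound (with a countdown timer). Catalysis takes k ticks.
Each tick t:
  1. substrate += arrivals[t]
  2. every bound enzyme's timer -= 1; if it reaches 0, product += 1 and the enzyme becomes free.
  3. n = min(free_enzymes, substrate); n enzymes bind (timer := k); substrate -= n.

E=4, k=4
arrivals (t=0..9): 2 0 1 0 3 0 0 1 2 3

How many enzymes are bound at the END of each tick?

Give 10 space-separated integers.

Answer: 2 2 3 3 4 4 3 4 3 4

Derivation:
t=0: arr=2 -> substrate=0 bound=2 product=0
t=1: arr=0 -> substrate=0 bound=2 product=0
t=2: arr=1 -> substrate=0 bound=3 product=0
t=3: arr=0 -> substrate=0 bound=3 product=0
t=4: arr=3 -> substrate=0 bound=4 product=2
t=5: arr=0 -> substrate=0 bound=4 product=2
t=6: arr=0 -> substrate=0 bound=3 product=3
t=7: arr=1 -> substrate=0 bound=4 product=3
t=8: arr=2 -> substrate=0 bound=3 product=6
t=9: arr=3 -> substrate=2 bound=4 product=6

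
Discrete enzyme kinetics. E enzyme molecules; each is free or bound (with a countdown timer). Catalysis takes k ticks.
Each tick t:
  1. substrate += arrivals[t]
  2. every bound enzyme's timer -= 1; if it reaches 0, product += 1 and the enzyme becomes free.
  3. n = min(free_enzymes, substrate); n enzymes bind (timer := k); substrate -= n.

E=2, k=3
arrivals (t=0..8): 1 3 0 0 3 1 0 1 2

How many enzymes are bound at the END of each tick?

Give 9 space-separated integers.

Answer: 1 2 2 2 2 2 2 2 2

Derivation:
t=0: arr=1 -> substrate=0 bound=1 product=0
t=1: arr=3 -> substrate=2 bound=2 product=0
t=2: arr=0 -> substrate=2 bound=2 product=0
t=3: arr=0 -> substrate=1 bound=2 product=1
t=4: arr=3 -> substrate=3 bound=2 product=2
t=5: arr=1 -> substrate=4 bound=2 product=2
t=6: arr=0 -> substrate=3 bound=2 product=3
t=7: arr=1 -> substrate=3 bound=2 product=4
t=8: arr=2 -> substrate=5 bound=2 product=4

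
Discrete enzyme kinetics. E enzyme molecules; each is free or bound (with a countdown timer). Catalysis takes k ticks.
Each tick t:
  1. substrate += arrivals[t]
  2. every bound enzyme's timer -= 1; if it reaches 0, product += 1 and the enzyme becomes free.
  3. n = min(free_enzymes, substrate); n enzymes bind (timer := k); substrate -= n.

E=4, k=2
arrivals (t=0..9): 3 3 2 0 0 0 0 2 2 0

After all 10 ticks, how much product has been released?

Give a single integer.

t=0: arr=3 -> substrate=0 bound=3 product=0
t=1: arr=3 -> substrate=2 bound=4 product=0
t=2: arr=2 -> substrate=1 bound=4 product=3
t=3: arr=0 -> substrate=0 bound=4 product=4
t=4: arr=0 -> substrate=0 bound=1 product=7
t=5: arr=0 -> substrate=0 bound=0 product=8
t=6: arr=0 -> substrate=0 bound=0 product=8
t=7: arr=2 -> substrate=0 bound=2 product=8
t=8: arr=2 -> substrate=0 bound=4 product=8
t=9: arr=0 -> substrate=0 bound=2 product=10

Answer: 10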